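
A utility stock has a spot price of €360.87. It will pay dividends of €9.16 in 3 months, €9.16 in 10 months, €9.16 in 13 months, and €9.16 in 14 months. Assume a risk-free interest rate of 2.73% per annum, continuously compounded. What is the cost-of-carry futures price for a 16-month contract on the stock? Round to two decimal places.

€337.10

PV(dividends) I = 9.16·e^(−0.0273·3/12) + 9.16·e^(−0.0273·10/12) + 9.16·e^(−0.0273·13/12) + 9.16·e^(−0.0273·14/12)
I = 9.0977 + 8.9540 + 8.8931 + 8.8729 = 35.8177
F = (S − I)·e^(rT) = (360.87 − 35.8177) · e^(0.0273·16/12)
= 325.0523 · e^0.036400 = 325.0523 × 1.037071 = €337.10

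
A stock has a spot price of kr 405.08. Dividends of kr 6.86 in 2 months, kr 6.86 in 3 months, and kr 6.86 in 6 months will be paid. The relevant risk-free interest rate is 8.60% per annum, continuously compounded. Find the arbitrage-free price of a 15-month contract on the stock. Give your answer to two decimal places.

PV(dividends) I = 6.86·e^(−0.0860·2/12) + 6.86·e^(−0.0860·3/12) + 6.86·e^(−0.0860·6/12)
I = 6.7624 + 6.7141 + 6.5713 = 20.0478
F = (S − I)·e^(rT) = (405.08 − 20.0478) · e^(0.0860·15/12)
= 385.0322 · e^0.107500 = 385.0322 × 1.113491 = kr 428.73

kr 428.73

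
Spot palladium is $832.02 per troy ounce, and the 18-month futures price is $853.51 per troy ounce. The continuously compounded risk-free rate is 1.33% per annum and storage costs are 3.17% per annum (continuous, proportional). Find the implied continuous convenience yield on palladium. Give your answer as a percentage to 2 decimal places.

F = S·e^((r+u−y)T) ⇒ (r+u−y) = ln(F/S)/T
ln(853.51/832.02) = 0.025501; /T ⇒ 0.017001
y = r + u − ln(F/S)/T = 0.0133 + 0.0317 − 0.017001 = 0.027999
y = 2.80%

2.80%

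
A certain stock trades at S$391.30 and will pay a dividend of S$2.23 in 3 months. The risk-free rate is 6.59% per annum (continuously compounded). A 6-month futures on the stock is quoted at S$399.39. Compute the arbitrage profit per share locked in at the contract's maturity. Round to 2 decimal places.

S$2.75 per share

PV(dividends) I = 2.23·e^(−0.0659·3/12) = 2.1936
Fair futures F* = (S − I)·e^(rT) = (391.30 − 2.1936)·e^0.032950 = 389.1064 × 1.033499 = 402.1411
Market S$399.39 < fair 402.1411: forward underpriced → reverse cash-and-carry (short the stock, invest proceeds at r, pay the dividends, go long the forward).
Profit at T = |F_mkt − F*| = |399.39 − 402.1411| = S$2.75 per share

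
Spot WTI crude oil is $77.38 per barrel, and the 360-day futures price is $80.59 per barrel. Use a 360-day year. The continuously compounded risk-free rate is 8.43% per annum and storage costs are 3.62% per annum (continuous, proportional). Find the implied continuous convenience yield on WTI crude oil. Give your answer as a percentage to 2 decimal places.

7.99%

F = S·e^((r+u−y)T) ⇒ (r+u−y) = ln(F/S)/T
ln(80.59/77.38) = 0.040646; /T ⇒ 0.040646
y = r + u − ln(F/S)/T = 0.0843 + 0.0362 − 0.040646 = 0.079854
y = 7.99%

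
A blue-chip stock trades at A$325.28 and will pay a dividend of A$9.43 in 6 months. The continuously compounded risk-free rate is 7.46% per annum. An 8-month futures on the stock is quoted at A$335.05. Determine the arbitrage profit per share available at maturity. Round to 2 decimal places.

A$2.73 per share

PV(dividends) I = 9.43·e^(−0.0746·6/12) = 9.0847
Fair futures F* = (S − I)·e^(rT) = (325.28 − 9.0847)·e^0.049733 = 316.1953 × 1.050990 = 332.3181
Market A$335.05 > fair 332.3181: forward overpriced → cash-and-carry (borrow at r, buy the stock and collect the dividends, short the forward).
Profit at T = |F_mkt − F*| = |335.05 − 332.3181| = A$2.73 per share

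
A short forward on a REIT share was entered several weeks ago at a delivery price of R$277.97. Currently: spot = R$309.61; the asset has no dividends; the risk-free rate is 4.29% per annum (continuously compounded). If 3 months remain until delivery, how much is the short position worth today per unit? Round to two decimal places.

Current fair forward for the remaining 3 months: F = S·e^(r·T), r = 0.0429
F = 309.61 · e^(0.0429 × 3/12) = 309.61 × 1.010783 = 312.9485
Value of long forward = (F − K)·e^(−rT) = (312.9485 − 277.97) · e^(−0.0429·3/12)
= 34.9785 × 0.989332 = 34.61
Short position value = −(long value) = -R$34.61

-R$34.61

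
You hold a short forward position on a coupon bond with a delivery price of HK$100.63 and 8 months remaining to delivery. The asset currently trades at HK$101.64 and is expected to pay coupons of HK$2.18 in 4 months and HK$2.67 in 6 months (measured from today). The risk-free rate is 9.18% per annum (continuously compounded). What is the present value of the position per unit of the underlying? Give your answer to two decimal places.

PV(remaining coupons) I = 2.18·e^(−0.0918·4/12) + 2.67·e^(−0.0918·6/12) = 4.6645
Current forward F = (S − I)·e^(rT) = (101.64 − 4.6645)·e^(0.0918·8/12) = 96.9755 × 1.063112 = 103.0958
Value (long) = (F − K)·e^(−rT) = (103.0958 − 100.63) × 0.940635 = 2.3194
Short position value = −(long value) = -HK$2.32

-HK$2.32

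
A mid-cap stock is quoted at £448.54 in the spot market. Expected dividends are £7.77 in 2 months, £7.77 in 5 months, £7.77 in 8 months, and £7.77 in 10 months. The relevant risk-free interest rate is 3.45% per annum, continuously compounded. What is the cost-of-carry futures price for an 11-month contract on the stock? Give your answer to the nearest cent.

£431.44

PV(dividends) I = 7.77·e^(−0.0345·2/12) + 7.77·e^(−0.0345·5/12) + 7.77·e^(−0.0345·8/12) + 7.77·e^(−0.0345·10/12)
I = 7.7255 + 7.6591 + 7.5933 + 7.5498 = 30.5277
F = (S − I)·e^(rT) = (448.54 − 30.5277) · e^(0.0345·11/12)
= 418.0123 · e^0.031625 = 418.0123 × 1.032130 = £431.44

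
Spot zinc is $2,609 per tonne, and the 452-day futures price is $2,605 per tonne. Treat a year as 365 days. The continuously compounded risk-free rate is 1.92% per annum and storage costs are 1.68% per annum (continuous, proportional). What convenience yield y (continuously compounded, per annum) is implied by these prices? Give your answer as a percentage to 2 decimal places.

F = S·e^((r+u−y)T) ⇒ (r+u−y) = ln(F/S)/T
ln(2605/2609) = -0.001534; /T ⇒ -0.001239
y = r + u − ln(F/S)/T = 0.0192 + 0.0168 + 0.001239 = 0.037239
y = 3.72%

3.72%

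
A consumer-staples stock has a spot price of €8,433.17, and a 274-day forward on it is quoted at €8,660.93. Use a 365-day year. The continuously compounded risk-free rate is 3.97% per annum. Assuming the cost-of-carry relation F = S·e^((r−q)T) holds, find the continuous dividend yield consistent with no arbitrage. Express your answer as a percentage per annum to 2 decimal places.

From F = S·e^((r−q)T): (r − q) = ln(F/S)/T
ln(8660.93/8433.17) = ln(1.027008) = 0.026650
(r − q) = 0.026650 / (274/365) = 0.035501
q = r − ln(F/S)/T = 0.0397 − 0.035501 = 0.004199
q = 0.42%

0.42%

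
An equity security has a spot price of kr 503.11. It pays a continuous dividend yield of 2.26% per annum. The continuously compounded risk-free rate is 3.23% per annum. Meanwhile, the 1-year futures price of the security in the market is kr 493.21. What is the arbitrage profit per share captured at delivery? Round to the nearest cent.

kr 14.80 per share

Fair futures: F* = S·e^(carry·T), with carry = (r − q) = 0.0323 − 0.0226 = 0.0097
F* = 503.11 · e^(0.0097 × 1) = 503.11 · e^0.009700 = 503.11 × 1.009747 = kr 508.0138
Market kr 493.21 < fair kr 508.0138: forward underpriced → reverse cash-and-carry (short spot, go long the forward).
At maturity, profit = |F_mkt − F*| = |493.21 − 508.0138| = kr 14.80 per share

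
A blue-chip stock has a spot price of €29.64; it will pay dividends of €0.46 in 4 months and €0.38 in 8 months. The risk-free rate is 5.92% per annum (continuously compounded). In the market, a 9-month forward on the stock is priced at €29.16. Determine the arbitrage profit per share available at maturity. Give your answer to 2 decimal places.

PV(dividends) I = 0.46·e^(−0.0592·4/12) + 0.38·e^(−0.0592·8/12) = 0.8163
Fair forward F* = (S − I)·e^(rT) = (29.64 − 0.8163)·e^0.044400 = 28.8237 × 1.045400 = 30.1323
Market €29.16 < fair 30.1323: forward underpriced → reverse cash-and-carry (short the stock, invest proceeds at r, pay the dividends, go long the forward).
Profit at T = |F_mkt − F*| = |29.16 − 30.1323| = €0.97 per share

€0.97 per share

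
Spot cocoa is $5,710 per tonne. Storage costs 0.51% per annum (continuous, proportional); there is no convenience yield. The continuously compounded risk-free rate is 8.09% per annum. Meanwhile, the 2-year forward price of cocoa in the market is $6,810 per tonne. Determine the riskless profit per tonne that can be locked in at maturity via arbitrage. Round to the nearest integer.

Fair forward: F* = S·e^(carry·T), with carry = (r + u) = 0.0809 + 0.0051 = 0.0860
F* = 5710 · e^(0.0860 × 2) = 5710 · e^0.172000 = 5710 × 1.187678 = $6781.6414
Market $6810 > fair $6781.6414: forward overpriced → cash-and-carry (buy spot, short the forward).
At maturity, profit = |F_mkt − F*| = |6810 − 6781.6414| = $28 per tonne

$28 per tonne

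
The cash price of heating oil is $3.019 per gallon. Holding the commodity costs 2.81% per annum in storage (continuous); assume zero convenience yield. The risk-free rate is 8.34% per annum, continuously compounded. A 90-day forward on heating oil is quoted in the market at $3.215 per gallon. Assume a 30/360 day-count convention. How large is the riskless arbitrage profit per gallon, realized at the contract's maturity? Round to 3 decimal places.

$0.111 per gallon

Fair forward: F* = S·e^(carry·T), with carry = (r + u) = 0.0834 + 0.0281 = 0.1115
F* = 3.019 · e^(0.1115 × 90/360) = 3.019 · e^0.027875 = 3.019 × 1.028267 = $3.1043
Market $3.215 > fair $3.1043: forward overpriced → cash-and-carry (buy spot, short the forward).
At maturity, profit = |F_mkt − F*| = |3.215 − 3.1043| = $0.111 per gallon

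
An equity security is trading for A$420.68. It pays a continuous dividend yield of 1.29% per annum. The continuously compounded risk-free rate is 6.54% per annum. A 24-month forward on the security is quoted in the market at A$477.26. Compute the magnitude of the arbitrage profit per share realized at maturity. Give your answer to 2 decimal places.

Fair forward: F* = S·e^(carry·T), with carry = (r − q) = 0.0654 − 0.0129 = 0.0525
F* = 420.68 · e^(0.0525 × 24/12) = 420.68 · e^0.105000 = 420.68 × 1.110711 = A$467.2539
Market A$477.26 > fair A$467.2539: forward overpriced → cash-and-carry (buy spot, short the forward).
At maturity, profit = |F_mkt − F*| = |477.26 − 467.2539| = A$10.01 per share

A$10.01 per share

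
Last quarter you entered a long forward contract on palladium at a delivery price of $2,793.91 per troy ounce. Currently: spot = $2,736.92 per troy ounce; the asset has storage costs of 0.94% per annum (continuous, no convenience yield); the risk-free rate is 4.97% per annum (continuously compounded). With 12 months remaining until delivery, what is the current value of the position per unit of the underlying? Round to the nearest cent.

Current fair forward for the remaining 12 months: F = S·e^((r + u)·T), (r + u) = 0.0497 + 0.0094 = 0.0591
F = 2736.92 · e^(0.0591 × 12/12) = 2736.92 × 1.06088132 = 2903.5473
Value of long forward = (F − K)·e^(−rT) = (2903.5473 − 2793.91) · e^(−0.0497·12/12)
= 109.6373 × 0.95151484 = 104.32

$104.32 per troy ounce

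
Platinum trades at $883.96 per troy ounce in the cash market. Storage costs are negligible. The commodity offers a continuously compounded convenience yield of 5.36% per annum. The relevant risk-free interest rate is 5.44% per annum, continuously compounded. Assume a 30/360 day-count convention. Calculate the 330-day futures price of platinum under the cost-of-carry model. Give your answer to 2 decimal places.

$884.61 per troy ounce

Net carry = r + u − y = 0.0544 + 0.0000 − 0.0536 = 0.0008
F = S·e^((r+u−y)T) = 883.96 · e^(0.0008 × 330/360) = 883.96 · e^0.000733
= 883.96 × 1.000733 = $884.61 per troy ounce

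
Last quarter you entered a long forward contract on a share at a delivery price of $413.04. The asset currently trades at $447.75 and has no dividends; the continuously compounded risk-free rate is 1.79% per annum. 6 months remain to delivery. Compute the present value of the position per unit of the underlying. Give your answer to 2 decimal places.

Current fair forward for the remaining 6 months: F = S·e^(r·T), r = 0.0179
F = 447.75 · e^(0.0179 × 6/12) = 447.75 × 1.008990 = 451.7753
Value of long forward = (F − K)·e^(−rT) = (451.7753 − 413.04) · e^(−0.0179·6/12)
= 38.7353 × 0.991090 = 38.39

$38.39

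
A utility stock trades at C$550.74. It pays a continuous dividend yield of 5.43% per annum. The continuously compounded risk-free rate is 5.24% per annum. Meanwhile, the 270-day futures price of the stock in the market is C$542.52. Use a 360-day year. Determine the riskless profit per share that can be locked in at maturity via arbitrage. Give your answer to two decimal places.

Fair futures: F* = S·e^(carry·T), with carry = (r − q) = 0.0524 − 0.0543 = -0.0019
F* = 550.74 · e^(-0.0019 × 270/360) = 550.74 · e^-0.001425 = 550.74 × 0.998576 = C$549.9557
Market C$542.52 < fair C$549.9557: forward underpriced → reverse cash-and-carry (short spot, go long the forward).
At maturity, profit = |F_mkt − F*| = |542.52 − 549.9557| = C$7.44 per share

C$7.44 per share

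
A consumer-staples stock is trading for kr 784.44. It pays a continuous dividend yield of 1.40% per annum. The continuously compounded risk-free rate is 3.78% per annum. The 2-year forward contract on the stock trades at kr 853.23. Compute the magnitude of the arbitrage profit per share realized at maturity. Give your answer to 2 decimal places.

Fair forward: F* = S·e^(carry·T), with carry = (r − q) = 0.0378 − 0.0140 = 0.0238
F* = 784.44 · e^(0.0238 × 2) = 784.44 · e^0.047600 = 784.44 × 1.048751 = kr 822.6822
Market kr 853.23 > fair kr 822.6822: forward overpriced → cash-and-carry (buy spot, short the forward).
At maturity, profit = |F_mkt − F*| = |853.23 − 822.6822| = kr 30.55 per share

kr 30.55 per share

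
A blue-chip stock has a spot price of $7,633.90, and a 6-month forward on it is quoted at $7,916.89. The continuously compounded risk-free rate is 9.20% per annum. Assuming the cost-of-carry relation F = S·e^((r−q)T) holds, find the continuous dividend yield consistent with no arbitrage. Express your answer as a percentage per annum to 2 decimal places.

1.92%

From F = S·e^((r−q)T): (r − q) = ln(F/S)/T
ln(7916.89/7633.90) = ln(1.037070) = 0.036399
(r − q) = 0.036399 / (6/12) = 0.072798
q = r − ln(F/S)/T = 0.0920 − 0.072798 = 0.019202
q = 1.92%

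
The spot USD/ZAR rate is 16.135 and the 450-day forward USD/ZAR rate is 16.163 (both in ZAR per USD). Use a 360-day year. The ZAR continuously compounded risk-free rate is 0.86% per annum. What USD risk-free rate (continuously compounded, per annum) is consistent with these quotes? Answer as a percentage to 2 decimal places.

F = S·e^((r_ZAR − r_USD)T) ⇒ r_USD = r_ZAR − ln(F/S)/T
ln(16.163/16.135) = 0.001734; /(450/360) = 0.001387
r_USD = 0.0086 − 0.001387 = 0.007213
r_USD = 0.72%

0.72%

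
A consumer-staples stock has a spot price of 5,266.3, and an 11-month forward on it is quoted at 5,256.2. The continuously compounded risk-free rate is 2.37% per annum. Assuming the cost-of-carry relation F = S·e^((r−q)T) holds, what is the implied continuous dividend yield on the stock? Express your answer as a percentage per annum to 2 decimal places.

From F = S·e^((r−q)T): (r − q) = ln(F/S)/T
ln(5256.2/5266.3) = ln(0.998082) = -0.001920
(r − q) = -0.001920 / (11/12) = -0.002095
q = r − ln(F/S)/T = 0.0237 + 0.002095 = 0.025795
q = 2.58%

2.58%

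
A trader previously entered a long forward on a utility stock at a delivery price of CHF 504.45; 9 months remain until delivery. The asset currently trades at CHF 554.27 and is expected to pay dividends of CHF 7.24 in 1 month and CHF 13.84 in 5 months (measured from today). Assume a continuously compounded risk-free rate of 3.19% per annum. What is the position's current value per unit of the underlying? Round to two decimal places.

PV(remaining dividends) I = 7.24·e^(−0.0319·1/12) + 13.84·e^(−0.0319·5/12) = 20.8780
Current forward F = (S − I)·e^(rT) = (554.27 − 20.8780)·e^(0.0319·9/12) = 533.3920 × 1.024213 = 546.3070
Value (long) = (F − K)·e^(−rT) = (546.3070 − 504.45) × 0.976359 = 40.8675
Value = CHF 40.87

CHF 40.87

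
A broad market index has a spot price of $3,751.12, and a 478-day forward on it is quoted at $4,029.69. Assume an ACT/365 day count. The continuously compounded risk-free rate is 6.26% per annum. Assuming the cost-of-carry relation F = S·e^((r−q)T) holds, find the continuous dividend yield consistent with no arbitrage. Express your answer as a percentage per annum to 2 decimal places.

From F = S·e^((r−q)T): (r − q) = ln(F/S)/T
ln(4029.69/3751.12) = ln(1.074263) = 0.071635
(r − q) = 0.071635 / (478/365) = 0.054700
q = r − ln(F/S)/T = 0.0626 − 0.054700 = 0.007900
q = 0.79%

0.79%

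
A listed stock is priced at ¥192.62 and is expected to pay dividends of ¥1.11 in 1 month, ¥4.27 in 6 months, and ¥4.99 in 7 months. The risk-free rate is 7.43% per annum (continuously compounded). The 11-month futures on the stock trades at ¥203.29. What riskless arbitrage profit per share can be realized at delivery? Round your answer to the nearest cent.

PV(dividends) I = 1.11·e^(−0.0743·1/12) + 4.27·e^(−0.0743·6/12) + 4.99·e^(−0.0743·7/12) = 9.9958
Fair futures F* = (S − I)·e^(rT) = (192.62 − 9.9958)·e^0.068108 = 182.6242 × 1.070481 = 195.4957
Market ¥203.29 > fair 195.4957: forward overpriced → cash-and-carry (borrow at r, buy the stock and collect the dividends, short the forward).
Profit at T = |F_mkt − F*| = |203.29 − 195.4957| = ¥7.79 per share

¥7.79 per share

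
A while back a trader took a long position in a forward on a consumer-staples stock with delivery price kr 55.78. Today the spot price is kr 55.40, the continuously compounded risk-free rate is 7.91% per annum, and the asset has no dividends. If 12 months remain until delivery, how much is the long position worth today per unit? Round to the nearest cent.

kr 3.86

Current fair forward for the remaining 12 months: F = S·e^(r·T), r = 0.0791
F = 55.40 · e^(0.0791 × 12/12) = 55.40 × 1.082313 = 59.9601
Value of long forward = (F − K)·e^(−rT) = (59.9601 − 55.78) · e^(−0.0791·12/12)
= 4.1801 × 0.923948 = 3.86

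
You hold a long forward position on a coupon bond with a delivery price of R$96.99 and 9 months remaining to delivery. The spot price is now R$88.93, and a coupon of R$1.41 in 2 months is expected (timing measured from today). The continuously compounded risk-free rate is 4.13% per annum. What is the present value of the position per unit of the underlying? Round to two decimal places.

-R$6.50

PV(remaining coupons) I = 1.41·e^(−0.0413·2/12) = 1.4003
Current forward F = (S − I)·e^(rT) = (88.93 − 1.4003)·e^(0.0413·9/12) = 87.5297 × 1.031460 = 90.2834
Value (long) = (F − K)·e^(−rT) = (90.2834 − 96.99) × 0.969500 = -6.5020
Value = -R$6.50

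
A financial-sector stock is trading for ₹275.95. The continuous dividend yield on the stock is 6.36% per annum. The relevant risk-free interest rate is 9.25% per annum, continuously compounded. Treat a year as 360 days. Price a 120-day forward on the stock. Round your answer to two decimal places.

₹278.62

F = S·e^((r − q)T) = 275.95 · e^((0.0925 − 0.0636) × 120/360)
= 275.95 · e^0.009633 = 275.95 × 1.009680
F = ₹278.62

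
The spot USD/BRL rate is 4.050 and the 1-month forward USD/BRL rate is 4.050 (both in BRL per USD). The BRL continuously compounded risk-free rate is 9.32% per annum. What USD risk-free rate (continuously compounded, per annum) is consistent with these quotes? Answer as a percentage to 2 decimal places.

F = S·e^((r_BRL − r_USD)T) ⇒ r_USD = r_BRL − ln(F/S)/T
ln(4.050/4.050) = 0.000000; /(1/12) = 0.000000
r_USD = 0.0932 + 0.000000 = 0.093200
r_USD = 9.32%

9.32%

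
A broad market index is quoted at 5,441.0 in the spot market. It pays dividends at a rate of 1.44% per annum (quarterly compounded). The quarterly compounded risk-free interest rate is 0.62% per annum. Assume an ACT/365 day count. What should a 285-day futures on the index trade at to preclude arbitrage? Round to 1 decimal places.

F = S · (1+r/4)^(4T) / (1+q/4)^(4T)
= 5441.0 × 1.004849 / 1.011287 = 5441.0 × 0.993634
F = 5,406.4

5,406.4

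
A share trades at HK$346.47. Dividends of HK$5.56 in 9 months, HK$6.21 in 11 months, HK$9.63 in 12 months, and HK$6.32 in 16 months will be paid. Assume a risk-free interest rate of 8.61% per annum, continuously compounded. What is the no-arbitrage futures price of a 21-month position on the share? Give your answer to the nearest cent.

HK$373.26

PV(dividends) I = 5.56·e^(−0.0861·9/12) + 6.21·e^(−0.0861·11/12) + 9.63·e^(−0.0861·12/12) + 6.32·e^(−0.0861·16/12)
I = 5.2123 + 5.7387 + 8.8355 + 5.6346 = 25.4211
F = (S − I)·e^(rT) = (346.47 − 25.4211) · e^(0.0861·21/12)
= 321.0489 · e^0.150675 = 321.0489 × 1.162619 = HK$373.26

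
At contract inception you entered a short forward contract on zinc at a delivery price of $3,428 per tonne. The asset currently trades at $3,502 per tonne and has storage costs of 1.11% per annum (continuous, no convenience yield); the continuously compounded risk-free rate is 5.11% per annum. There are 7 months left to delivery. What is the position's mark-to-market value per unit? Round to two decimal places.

-$197.42 per tonne

Current fair forward for the remaining 7 months: F = S·e^((r + u)·T), (r + u) = 0.0511 + 0.0111 = 0.0622
F = 3502 · e^(0.0622 × 7/12) = 3502 × 1.03694961 = 3631.3975
Value of long forward = (F − K)·e^(−rT) = (3631.3975 − 3428) · e^(−0.0511·7/12)
= 203.3975 × 0.97063155 = 197.42
Short position value = −(long value) = -$197.42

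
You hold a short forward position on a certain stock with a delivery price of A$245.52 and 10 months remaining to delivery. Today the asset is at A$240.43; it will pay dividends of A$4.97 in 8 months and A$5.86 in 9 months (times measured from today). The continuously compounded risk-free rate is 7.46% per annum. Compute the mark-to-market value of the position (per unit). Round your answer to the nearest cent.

PV(remaining dividends) I = 4.97·e^(−0.0746·8/12) + 5.86·e^(−0.0746·9/12) = 10.2700
Current forward F = (S − I)·e^(rT) = (240.43 − 10.2700)·e^(0.0746·10/12) = 230.1600 × 1.064140 = 244.9225
Value (long) = (F − K)·e^(−rT) = (244.9225 − 245.52) × 0.939726 = -0.5615
Short position value = −(long value) = A$0.56

A$0.56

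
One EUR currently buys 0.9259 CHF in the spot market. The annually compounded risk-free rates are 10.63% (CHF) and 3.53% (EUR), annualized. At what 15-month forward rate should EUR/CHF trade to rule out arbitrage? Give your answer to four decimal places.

By covered interest parity, F = S · (1+r_CHF)^T / (1+r_EUR)^T
= 0.9259 × 1.134596 / 1.044318 = 0.9259 × 1.086447
F = 1.0059 CHF per EUR

1.0059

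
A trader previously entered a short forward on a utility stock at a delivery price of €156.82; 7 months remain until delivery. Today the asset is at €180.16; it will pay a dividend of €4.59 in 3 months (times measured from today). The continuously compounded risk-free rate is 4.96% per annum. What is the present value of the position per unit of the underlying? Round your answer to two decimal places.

-€23.28

PV(remaining dividends) I = 4.59·e^(−0.0496·3/12) = 4.5334
Current forward F = (S − I)·e^(rT) = (180.16 − 4.5334)·e^(0.0496·7/12) = 175.6266 × 1.029356 = 180.7823
Value (long) = (F − K)·e^(−rT) = (180.7823 − 156.82) × 0.971481 = 23.2789
Short position value = −(long value) = -€23.28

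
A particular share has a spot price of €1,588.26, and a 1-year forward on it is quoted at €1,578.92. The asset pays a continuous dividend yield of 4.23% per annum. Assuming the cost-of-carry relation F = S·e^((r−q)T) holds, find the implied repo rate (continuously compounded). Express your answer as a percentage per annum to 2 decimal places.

From F = S·e^((r−q)T): (r − q) = ln(F/S)/T
ln(1578.92/1588.26) = ln(0.994119) = -0.005898
(r − q) = -0.005898 / (12/12) = -0.005898
r = ln(F/S)/T + q = -0.005898 + 0.0423 = 0.036402
r = 3.64%

3.64%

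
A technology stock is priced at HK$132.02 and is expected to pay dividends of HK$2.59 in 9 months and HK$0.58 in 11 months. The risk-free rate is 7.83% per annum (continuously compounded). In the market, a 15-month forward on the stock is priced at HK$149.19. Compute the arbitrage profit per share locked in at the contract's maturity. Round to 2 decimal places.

PV(dividends) I = 2.59·e^(−0.0783·9/12) + 0.58·e^(−0.0783·11/12) = 2.9821
Fair forward F* = (S − I)·e^(rT) = (132.02 − 2.9821)·e^0.097875 = 129.0379 × 1.102825 = 142.3062
Market HK$149.19 > fair 142.3062: forward overpriced → cash-and-carry (borrow at r, buy the stock and collect the dividends, short the forward).
Profit at T = |F_mkt − F*| = |149.19 − 142.3062| = HK$6.88 per share

HK$6.88 per share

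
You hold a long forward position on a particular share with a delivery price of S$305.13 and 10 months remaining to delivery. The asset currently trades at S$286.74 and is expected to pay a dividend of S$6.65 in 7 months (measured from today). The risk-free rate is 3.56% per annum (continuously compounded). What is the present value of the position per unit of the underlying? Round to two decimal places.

PV(remaining dividends) I = 6.65·e^(−0.0356·7/12) = 6.5133
Current forward F = (S − I)·e^(rT) = (286.74 − 6.5133)·e^(0.0356·10/12) = 280.2267 × 1.030111 = 288.6646
Value (long) = (F − K)·e^(−rT) = (288.6646 − 305.13) × 0.970769 = -15.9841
Value = -S$15.98

-S$15.98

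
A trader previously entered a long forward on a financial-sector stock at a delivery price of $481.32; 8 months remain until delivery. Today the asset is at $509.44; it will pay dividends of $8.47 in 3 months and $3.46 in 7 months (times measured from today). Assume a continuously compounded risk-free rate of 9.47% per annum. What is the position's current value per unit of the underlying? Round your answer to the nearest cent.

$46.02

PV(remaining dividends) I = 8.47·e^(−0.0947·3/12) + 3.46·e^(−0.0947·7/12) = 11.5459
Current forward F = (S − I)·e^(rT) = (509.44 − 11.5459)·e^(0.0947·8/12) = 497.8941 × 1.065169 = 530.3414
Value (long) = (F − K)·e^(−rT) = (530.3414 − 481.32) × 0.938818 = 46.0222
Value = $46.02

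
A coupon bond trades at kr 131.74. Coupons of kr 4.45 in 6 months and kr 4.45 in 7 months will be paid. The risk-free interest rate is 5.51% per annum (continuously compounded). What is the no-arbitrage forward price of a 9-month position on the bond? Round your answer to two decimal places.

kr 128.30

PV(coupons) I = 4.45·e^(−0.0551·6/12) + 4.45·e^(−0.0551·7/12)
I = 4.3291 + 4.3092 = 8.6383
F = (S − I)·e^(rT) = (131.74 − 8.6383) · e^(0.0551·9/12)
= 123.1017 · e^0.041325 = 123.1017 × 1.042191 = kr 128.30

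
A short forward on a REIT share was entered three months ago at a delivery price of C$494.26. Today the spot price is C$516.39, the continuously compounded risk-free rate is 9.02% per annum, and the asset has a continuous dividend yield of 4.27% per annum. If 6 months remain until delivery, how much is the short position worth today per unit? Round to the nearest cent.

Current fair forward for the remaining 6 months: F = S·e^((r − q)·T), (r − q) = 0.0902 − 0.0427 = 0.0475
F = 516.39 · e^(0.0475 × 6/12) = 516.39 × 1.024034 = 528.8009
Value of long forward = (F − K)·e^(−rT) = (528.8009 − 494.26) · e^(−0.0902·6/12)
= 34.5409 × 0.955902 = 33.02
Short position value = −(long value) = -C$33.02

-C$33.02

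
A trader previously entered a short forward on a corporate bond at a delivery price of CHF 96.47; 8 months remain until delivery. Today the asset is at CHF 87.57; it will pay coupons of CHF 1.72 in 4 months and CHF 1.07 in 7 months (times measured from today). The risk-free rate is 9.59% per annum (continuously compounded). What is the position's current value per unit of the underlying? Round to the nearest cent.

PV(remaining coupons) I = 1.72·e^(−0.0959·4/12) + 1.07·e^(−0.0959·7/12) = 2.6777
Current forward F = (S − I)·e^(rT) = (87.57 − 2.6777)·e^(0.0959·8/12) = 84.8923 × 1.066021 = 90.4970
Value (long) = (F − K)·e^(−rT) = (90.4970 − 96.47) × 0.938068 = -5.6031
Short position value = −(long value) = CHF 5.60

CHF 5.60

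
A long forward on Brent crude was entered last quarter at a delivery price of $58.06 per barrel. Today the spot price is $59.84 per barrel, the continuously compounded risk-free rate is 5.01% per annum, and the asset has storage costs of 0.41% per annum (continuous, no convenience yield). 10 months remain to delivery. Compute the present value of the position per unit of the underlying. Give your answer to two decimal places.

Current fair forward for the remaining 10 months: F = S·e^((r + u)·T), (r + u) = 0.0501 + 0.0041 = 0.0542
F = 59.84 · e^(0.0542 × 10/12) = 59.84 × 1.046202 = 62.6047
Value of long forward = (F − K)·e^(−rT) = (62.6047 − 58.06) · e^(−0.0501·10/12)
= 4.5447 × 0.959110 = 4.36

$4.36 per barrel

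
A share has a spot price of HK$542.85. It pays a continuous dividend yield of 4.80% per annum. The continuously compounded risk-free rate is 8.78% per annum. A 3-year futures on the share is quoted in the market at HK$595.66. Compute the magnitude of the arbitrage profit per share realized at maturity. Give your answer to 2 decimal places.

Fair futures: F* = S·e^(carry·T), with carry = (r − q) = 0.0878 − 0.0480 = 0.0398
F* = 542.85 · e^(0.0398 × 3) = 542.85 · e^0.119400 = 542.85 × 1.126821 = HK$611.6948
Market HK$595.66 < fair HK$611.6948: forward underpriced → reverse cash-and-carry (short spot, go long the forward).
At maturity, profit = |F_mkt − F*| = |595.66 − 611.6948| = HK$16.03 per share

HK$16.03 per share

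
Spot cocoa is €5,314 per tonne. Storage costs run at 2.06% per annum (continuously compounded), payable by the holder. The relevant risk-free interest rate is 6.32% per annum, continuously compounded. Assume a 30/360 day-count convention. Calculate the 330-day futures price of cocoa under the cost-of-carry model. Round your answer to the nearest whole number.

Net carry = r + u − y = 0.0632 + 0.0206 − 0.0000 = 0.0838
F = S·e^((r+u−y)T) = 5314 · e^(0.0838 × 330/360) = 5314 · e^0.076817
= 5314 × 1.079844 = €5,738 per tonne

€5,738 per tonne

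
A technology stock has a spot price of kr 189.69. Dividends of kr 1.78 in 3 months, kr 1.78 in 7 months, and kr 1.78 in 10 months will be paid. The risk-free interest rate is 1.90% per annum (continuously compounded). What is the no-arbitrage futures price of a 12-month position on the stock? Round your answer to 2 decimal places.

PV(dividends) I = 1.78·e^(−0.0190·3/12) + 1.78·e^(−0.0190·7/12) + 1.78·e^(−0.0190·10/12)
I = 1.7716 + 1.7604 + 1.7520 = 5.2840
F = (S − I)·e^(rT) = (189.69 − 5.2840) · e^(0.0190·12/12)
= 184.4060 · e^0.019000 = 184.4060 × 1.019182 = kr 187.94

kr 187.94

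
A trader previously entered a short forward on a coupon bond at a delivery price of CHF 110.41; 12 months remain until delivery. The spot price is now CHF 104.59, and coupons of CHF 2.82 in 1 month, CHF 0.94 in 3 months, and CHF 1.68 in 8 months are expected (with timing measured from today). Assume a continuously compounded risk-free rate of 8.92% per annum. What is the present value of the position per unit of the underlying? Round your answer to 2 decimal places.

CHF 1.70

PV(remaining coupons) I = 2.82·e^(−0.0892·1/12) + 0.94·e^(−0.0892·3/12) + 1.68·e^(−0.0892·8/12) = 5.3014
Current forward F = (S − I)·e^(rT) = (104.59 − 5.3014)·e^(0.0892·12/12) = 99.2886 × 1.093299 = 108.5521
Value (long) = (F − K)·e^(−rT) = (108.5521 − 110.41) × 0.914663 = -1.6994
Short position value = −(long value) = CHF 1.70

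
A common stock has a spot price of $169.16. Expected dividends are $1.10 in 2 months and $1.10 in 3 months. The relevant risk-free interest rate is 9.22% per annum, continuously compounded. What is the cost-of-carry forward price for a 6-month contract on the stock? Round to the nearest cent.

$174.88

PV(dividends) I = 1.10·e^(−0.0922·2/12) + 1.10·e^(−0.0922·3/12)
I = 1.0832 + 1.0749 = 2.1581
F = (S − I)·e^(rT) = (169.16 − 2.1581) · e^(0.0922·6/12)
= 167.0019 · e^0.046100 = 167.0019 × 1.047179 = $174.88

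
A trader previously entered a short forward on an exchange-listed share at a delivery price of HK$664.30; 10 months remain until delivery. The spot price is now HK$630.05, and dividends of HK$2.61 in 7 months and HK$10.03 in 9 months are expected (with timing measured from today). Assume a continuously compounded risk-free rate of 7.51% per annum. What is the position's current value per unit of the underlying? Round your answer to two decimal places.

PV(remaining dividends) I = 2.61·e^(−0.0751·7/12) + 10.03·e^(−0.0751·9/12) = 11.9788
Current forward F = (S − I)·e^(rT) = (630.05 − 11.9788)·e^(0.0751·10/12) = 618.0712 × 1.064583 = 657.9881
Value (long) = (F − K)·e^(−rT) = (657.9881 − 664.30) × 0.939335 = -5.9290
Short position value = −(long value) = HK$5.93

HK$5.93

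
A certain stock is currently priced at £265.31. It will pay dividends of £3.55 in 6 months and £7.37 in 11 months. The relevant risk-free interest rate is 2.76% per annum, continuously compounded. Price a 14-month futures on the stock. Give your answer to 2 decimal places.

£262.96

PV(dividends) I = 3.55·e^(−0.0276·6/12) + 7.37·e^(−0.0276·11/12)
I = 3.5013 + 7.1859 = 10.6872
F = (S − I)·e^(rT) = (265.31 − 10.6872) · e^(0.0276·14/12)
= 254.6228 · e^0.032200 = 254.6228 × 1.032724 = £262.96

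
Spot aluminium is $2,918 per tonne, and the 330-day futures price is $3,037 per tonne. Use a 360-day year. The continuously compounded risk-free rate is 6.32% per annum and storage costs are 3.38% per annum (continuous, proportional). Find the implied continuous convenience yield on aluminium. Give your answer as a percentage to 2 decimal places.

F = S·e^((r+u−y)T) ⇒ (r+u−y) = ln(F/S)/T
ln(3037/2918) = 0.039972; /T ⇒ 0.043606
y = r + u − ln(F/S)/T = 0.0632 + 0.0338 − 0.043606 = 0.053394
y = 5.34%

5.34%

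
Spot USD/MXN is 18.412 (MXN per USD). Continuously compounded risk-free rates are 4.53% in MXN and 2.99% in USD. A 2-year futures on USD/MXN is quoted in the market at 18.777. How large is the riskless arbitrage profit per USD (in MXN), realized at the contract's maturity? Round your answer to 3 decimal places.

0.211 per USD (in MXN)

Fair futures: F* = S·e^(carry·T), with carry = (r_MXN − r_USD) = 0.0453 − 0.0299 = 0.0154
F* = 18.412 · e^(0.0154 × 2) = 18.412 · e^0.030800 = 18.412 × 1.031279 = 18.9879
Market 18.777 < fair 18.9879: forward underpriced → reverse cash-and-carry (short spot, go long the forward).
At maturity, profit = |F_mkt − F*| = |18.777 − 18.9879| = 0.211 per USD (in MXN)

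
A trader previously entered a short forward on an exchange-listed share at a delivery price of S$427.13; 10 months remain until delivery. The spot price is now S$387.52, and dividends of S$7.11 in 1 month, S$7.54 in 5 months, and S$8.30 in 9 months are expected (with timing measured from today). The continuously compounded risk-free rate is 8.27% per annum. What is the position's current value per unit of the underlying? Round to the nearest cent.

S$33.31

PV(remaining dividends) I = 7.11·e^(−0.0827·1/12) + 7.54·e^(−0.0827·5/12) + 8.30·e^(−0.0827·9/12) = 22.1466
Current forward F = (S − I)·e^(rT) = (387.52 − 22.1466)·e^(0.0827·10/12) = 365.3734 × 1.071347 = 391.4417
Value (long) = (F − K)·e^(−rT) = (391.4417 − 427.13) × 0.933404 = -33.3116
Short position value = −(long value) = S$33.31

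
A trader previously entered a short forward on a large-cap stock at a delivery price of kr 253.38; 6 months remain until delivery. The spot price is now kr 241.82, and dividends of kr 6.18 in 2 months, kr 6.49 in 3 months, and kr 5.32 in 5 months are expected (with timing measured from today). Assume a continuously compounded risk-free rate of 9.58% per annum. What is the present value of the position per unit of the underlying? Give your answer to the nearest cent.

kr 17.24

PV(remaining dividends) I = 6.18·e^(−0.0958·2/12) + 6.49·e^(−0.0958·3/12) + 5.32·e^(−0.0958·5/12) = 17.5303
Current forward F = (S − I)·e^(rT) = (241.82 − 17.5303)·e^(0.0958·6/12) = 224.2897 × 1.049066 = 235.2947
Value (long) = (F − K)·e^(−rT) = (235.2947 − 253.38) × 0.953229 = -17.2394
Short position value = −(long value) = kr 17.24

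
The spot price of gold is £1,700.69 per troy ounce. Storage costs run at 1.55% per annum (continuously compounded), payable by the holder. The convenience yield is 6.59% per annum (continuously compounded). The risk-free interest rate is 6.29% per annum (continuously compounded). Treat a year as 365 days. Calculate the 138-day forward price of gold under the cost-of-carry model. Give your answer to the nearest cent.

Net carry = r + u − y = 0.0629 + 0.0155 − 0.0659 = 0.0125
F = S·e^((r+u−y)T) = 1700.69 · e^(0.0125 × 138/365) = 1700.69 · e^0.00472603
= 1700.69 × 1.00473722 = £1,708.75 per troy ounce

£1,708.75 per troy ounce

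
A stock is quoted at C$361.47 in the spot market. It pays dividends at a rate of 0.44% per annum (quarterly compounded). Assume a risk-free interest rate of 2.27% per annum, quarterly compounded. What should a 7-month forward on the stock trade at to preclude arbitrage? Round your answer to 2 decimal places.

F = S · (1+r/4)^(4T) / (1+q/4)^(4T)
= 361.47 × 1.013292 / 1.002569 = 361.47 × 1.010696
F = C$365.34

C$365.34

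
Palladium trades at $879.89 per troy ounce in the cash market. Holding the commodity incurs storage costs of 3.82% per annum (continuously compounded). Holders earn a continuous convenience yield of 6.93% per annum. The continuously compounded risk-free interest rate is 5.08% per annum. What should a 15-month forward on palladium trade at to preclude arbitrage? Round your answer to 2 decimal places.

Net carry = r + u − y = 0.0508 + 0.0382 − 0.0693 = 0.0197
F = S·e^((r+u−y)T) = 879.89 · e^(0.0197 × 15/12) = 879.89 · e^0.024625
= 879.89 × 1.024931 = $901.83 per troy ounce

$901.83 per troy ounce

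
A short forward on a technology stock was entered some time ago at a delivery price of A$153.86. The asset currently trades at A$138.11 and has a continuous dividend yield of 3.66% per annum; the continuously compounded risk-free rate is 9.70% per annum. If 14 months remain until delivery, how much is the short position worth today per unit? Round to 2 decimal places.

A$5.06

Current fair forward for the remaining 14 months: F = S·e^((r − q)·T), (r − q) = 0.0970 − 0.0366 = 0.0604
F = 138.11 · e^(0.0604 × 14/12) = 138.11 × 1.073009 = 148.1933
Value of long forward = (F − K)·e^(−rT) = (148.1933 − 153.86) · e^(−0.0970·14/12)
= -5.6667 × 0.893002 = -5.06
Short position value = −(long value) = A$5.06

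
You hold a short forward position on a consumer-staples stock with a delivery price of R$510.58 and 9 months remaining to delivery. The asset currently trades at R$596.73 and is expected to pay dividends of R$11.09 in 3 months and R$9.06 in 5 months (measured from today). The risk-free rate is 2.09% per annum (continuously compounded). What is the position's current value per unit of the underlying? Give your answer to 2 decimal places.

-R$74.08

PV(remaining dividends) I = 11.09·e^(−0.0209·3/12) + 9.06·e^(−0.0209·5/12) = 20.0137
Current forward F = (S − I)·e^(rT) = (596.73 − 20.0137)·e^(0.0209·9/12) = 576.7163 × 1.015798 = 585.8273
Value (long) = (F − K)·e^(−rT) = (585.8273 − 510.58) × 0.984447 = 74.0770
Short position value = −(long value) = -R$74.08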